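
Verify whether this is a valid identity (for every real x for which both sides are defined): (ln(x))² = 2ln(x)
Claim: (ln(x))² = 2ln(x).
Test a specific point where both sides are defined: x = 3.
LHS = (ln(x))² ≈ 1.2069
RHS = 2ln(x) ≈ 2.1972
Since 1.2069 ≠ 2.1972, the equation fails at this point, so it cannot hold for every real x for which both sides are defined.
2ln(x) equals ln(x²), which is not the same as (ln x)².

Conclusion: No, this is NOT an identity.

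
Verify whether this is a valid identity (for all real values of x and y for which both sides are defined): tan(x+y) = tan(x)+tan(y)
No, this is NOT an identity.

Claim: tan(x+y) = tan(x)+tan(y).
Test a specific point where both sides are defined: x = -π/3, y = π/6.
LHS = tan(x+y) ≈ -0.5774
RHS = tan(x)+tan(y) ≈ -1.1547
Since -0.5774 ≠ -1.1547, the equation fails at this point, so it cannot hold for all real values of x and y for which both sides are defined.
The correct formula is tan(x+y) = (tan(x) + tan(y))/(1 - tan(x)tan(y)).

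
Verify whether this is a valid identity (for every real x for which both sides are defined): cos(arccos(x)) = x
Yes, this is an identity.

Claim: cos(arccos(x)) = x.
Reasoning: For -1 ≤ x ≤ 1 (where arccos is defined), arccos(x) is by definition an angle whose cosine equals x. Taking the cosine of that angle returns x. (Note the other order, arccos(cos x) = x, is NOT an identity.)
So the two sides agree for every real x for which both sides are defined.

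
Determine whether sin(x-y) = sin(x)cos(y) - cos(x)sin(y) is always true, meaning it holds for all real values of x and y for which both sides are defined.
Yes, this is an identity.

Claim: sin(x-y) = sin(x)cos(y) - cos(x)sin(y).
Reasoning: Replace y by -y in sin(x+y) = sin(x)cos(y) + cos(x)sin(y) and use cos(-y) = cos(y), sin(-y) = -sin(y): sin(x-y) = sin(x)cos(y) - cos(x)sin(y).
So the two sides agree for all real values of x and y for which both sides are defined.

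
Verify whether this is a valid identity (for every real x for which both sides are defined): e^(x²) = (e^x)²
No, this is NOT an identity.

Claim: e^(x²) = (e^x)².
Test a specific point where both sides are defined: x = -2.
LHS = e^(x²) ≈ 54.5982
RHS = (e^x)² ≈ 0.0183
Since 54.5982 ≠ 0.0183, the equation fails at this point, so it cannot hold for every real x for which both sides are defined.
(e^x)² = e^(2x), and 2x ≠ x² in general.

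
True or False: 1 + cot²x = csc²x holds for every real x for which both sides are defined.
Claim: 1 + cot²x = csc²x.
Reasoning: Start from sin²x + cos²x = 1 and divide every term by sin²x (allowed wherever cot x and csc x are defined): 1 + cot²x = 1/sin²x = csc²x.
So the two sides agree for every real x for which both sides are defined.

Conclusion: True.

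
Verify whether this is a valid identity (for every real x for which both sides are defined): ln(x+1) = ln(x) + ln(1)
No, this is NOT an identity.

Claim: ln(x+1) = ln(x) + ln(1).
Test a specific point where both sides are defined: x = 1.
LHS = ln(x+1) ≈ 0.6931
RHS = ln(x) + ln(1) ≈ 0.0000
Since 0.6931 ≠ 0.0000, the equation fails at this point, so it cannot hold for every real x for which both sides are defined.
ln(1) = 0, so the right side is just ln(x), which differs from ln(x+1).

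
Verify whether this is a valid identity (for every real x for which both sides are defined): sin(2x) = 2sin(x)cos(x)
Yes, this is an identity.

Claim: sin(2x) = 2sin(x)cos(x).
Reasoning: Put y = x in the addition formula sin(x+y) = sin(x)cos(y) + cos(x)sin(y): sin(2x) = sin(x)cos(x) + cos(x)sin(x) = 2sin(x)cos(x).
So the two sides agree for every real x for which both sides are defined.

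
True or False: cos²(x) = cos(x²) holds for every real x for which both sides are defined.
Claim: cos²(x) = cos(x²).
Test a specific point where both sides are defined: x = 3π/4.
LHS = cos²(x) ≈ 0.5000
RHS = cos(x²) ≈ 0.7442
Since 0.5000 ≠ 0.7442, the equation fails at this point, so it cannot hold for every real x for which both sides are defined.
cos²(x) means (cos x)², squaring the output; cos(x²) squares the input. These are different functions.

Conclusion: False.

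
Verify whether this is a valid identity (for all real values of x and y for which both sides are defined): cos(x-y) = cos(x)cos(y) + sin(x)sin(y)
Claim: cos(x-y) = cos(x)cos(y) + sin(x)sin(y).
Reasoning: Replace y by -y in cos(x+y) = cos(x)cos(y) - sin(x)sin(y) and use cos(-y) = cos(y), sin(-y) = -sin(y): cos(x-y) = cos(x)cos(y) + sin(x)sin(y).
So the two sides agree for all real values of x and y for which both sides are defined.

Conclusion: Yes, this is an identity.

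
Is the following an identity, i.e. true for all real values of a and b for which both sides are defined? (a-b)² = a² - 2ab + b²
Claim: (a-b)² = a² - 2ab + b².
Reasoning: Expand: (a-b)² = (a-b)(a-b) = a·a - a·b - b·a + b·b = a² - 2ab + b².
So the two sides agree for all real values of a and b for which both sides are defined.

Conclusion: Yes, this is an identity.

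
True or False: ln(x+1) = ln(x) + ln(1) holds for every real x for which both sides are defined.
Claim: ln(x+1) = ln(x) + ln(1).
Test a specific point where both sides are defined: x = 1.
LHS = ln(x+1) ≈ 0.6931
RHS = ln(x) + ln(1) ≈ 0.0000
Since 0.6931 ≠ 0.0000, the equation fails at this point, so it cannot hold for every real x for which both sides are defined.
ln(1) = 0, so the right side is just ln(x), which differs from ln(x+1).

Conclusion: False.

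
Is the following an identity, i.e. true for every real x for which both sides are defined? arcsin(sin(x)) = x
No, this is NOT an identity.

Claim: arcsin(sin(x)) = x.
Test a specific point where both sides are defined: x = 3π/4.
LHS = arcsin(sin(x)) ≈ 0.7854
RHS = x ≈ 2.3562
Since 0.7854 ≠ 2.3562, the equation fails at this point, so it cannot hold for every real x for which both sides are defined.
arcsin only returns values in [-π/2, π/2], so arcsin(sin(x)) = x holds only for x in that interval, not for all real x.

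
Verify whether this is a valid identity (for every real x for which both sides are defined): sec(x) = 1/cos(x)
Yes, this is an identity.

Claim: sec(x) = 1/cos(x).
Reasoning: sec(x) is by definition the reciprocal of cos(x), wherever cos(x) ≠ 0.
So the two sides agree for every real x for which both sides are defined.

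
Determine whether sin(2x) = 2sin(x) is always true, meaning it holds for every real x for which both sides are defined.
No, this is NOT an identity.

Claim: sin(2x) = 2sin(x).
Test a specific point where both sides are defined: x = π/6.
LHS = sin(2x) ≈ 0.8660
RHS = 2sin(x) ≈ 1.0000
Since 0.8660 ≠ 1.0000, the equation fails at this point, so it cannot hold for every real x for which both sides are defined.
The correct double-angle formula is sin(2x) = 2sin(x)cos(x).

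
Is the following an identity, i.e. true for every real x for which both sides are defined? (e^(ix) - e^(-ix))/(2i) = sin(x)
Claim: (e^(ix) - e^(-ix))/(2i) = sin(x).
Reasoning: By Euler's formula e^(ix) = cos(x) + i·sin(x) and e^(-ix) = cos(x) - i·sin(x). Subtracting cancels the cosine terms: e^(ix) - e^(-ix) = 2i·sin(x); divide by 2i.
So the two sides agree for every real x for which both sides are defined.

Conclusion: Yes, this is an identity.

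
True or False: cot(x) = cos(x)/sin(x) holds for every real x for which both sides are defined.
True.

Claim: cot(x) = cos(x)/sin(x).
Reasoning: cot(x) is defined as 1/tan(x) = 1/(sin(x)/cos(x)) = cos(x)/sin(x), wherever sin(x) ≠ 0.
So the two sides agree for every real x for which both sides are defined.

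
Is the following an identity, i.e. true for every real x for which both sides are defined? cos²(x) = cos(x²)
Claim: cos²(x) = cos(x²).
Test a specific point where both sides are defined: x = 2π/3.
LHS = cos²(x) ≈ 0.2500
RHS = cos(x²) ≈ -0.3202
Since 0.2500 ≠ -0.3202, the equation fails at this point, so it cannot hold for every real x for which both sides are defined.
cos²(x) means (cos x)², squaring the output; cos(x²) squares the input. These are different functions.

Conclusion: No, this is NOT an identity.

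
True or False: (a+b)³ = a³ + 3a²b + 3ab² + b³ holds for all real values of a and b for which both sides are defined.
Claim: (a+b)³ = a³ + 3a²b + 3ab² + b³.
Reasoning: (a+b)³ = (a+b)(a+b)² = (a+b)(a² + 2ab + b²) = a³ + 2a²b + ab² + a²b + 2ab² + b³ = a³ + 3a²b + 3ab² + b³.
So the two sides agree for all real values of a and b for which both sides are defined.

Conclusion: True.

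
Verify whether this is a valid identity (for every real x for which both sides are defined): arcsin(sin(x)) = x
Claim: arcsin(sin(x)) = x.
Test a specific point where both sides are defined: x = π.
LHS = arcsin(sin(x)) ≈ 0.0000
RHS = x ≈ 3.1416
Since 0.0000 ≠ 3.1416, the equation fails at this point, so it cannot hold for every real x for which both sides are defined.
arcsin only returns values in [-π/2, π/2], so arcsin(sin(x)) = x holds only for x in that interval, not for all real x.

Conclusion: No, this is NOT an identity.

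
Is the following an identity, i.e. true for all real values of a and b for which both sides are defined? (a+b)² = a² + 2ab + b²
Yes, this is an identity.

Claim: (a+b)² = a² + 2ab + b².
Reasoning: Expand: (a+b)² = (a+b)(a+b) = a·a + a·b + b·a + b·b = a² + 2ab + b².
So the two sides agree for all real values of a and b for which both sides are defined.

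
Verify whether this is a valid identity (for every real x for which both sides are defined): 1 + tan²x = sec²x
Yes, this is an identity.

Claim: 1 + tan²x = sec²x.
Reasoning: Start from sin²x + cos²x = 1 and divide every term by cos²x (allowed wherever tan x and sec x are defined): tan²x + 1 = 1/cos²x = sec²x.
So the two sides agree for every real x for which both sides are defined.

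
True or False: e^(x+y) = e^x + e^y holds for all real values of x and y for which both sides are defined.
False.

Claim: e^(x+y) = e^x + e^y.
Test a specific point where both sides are defined: x = -3, y = -3.
LHS = e^(x+y) ≈ 0.0025
RHS = e^x + e^y ≈ 0.0996
Since 0.0025 ≠ 0.0996, the equation fails at this point, so it cannot hold for all real values of x and y for which both sides are defined.
The correct rule is e^(x+y) = e^x · e^y (a product, not a sum).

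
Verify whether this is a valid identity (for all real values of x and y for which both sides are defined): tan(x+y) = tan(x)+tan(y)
No, this is NOT an identity.

Claim: tan(x+y) = tan(x)+tan(y).
Test a specific point where both sides are defined: x = -π/4, y = π/6.
LHS = tan(x+y) ≈ -0.2679
RHS = tan(x)+tan(y) ≈ -0.4226
Since -0.2679 ≠ -0.4226, the equation fails at this point, so it cannot hold for all real values of x and y for which both sides are defined.
The correct formula is tan(x+y) = (tan(x) + tan(y))/(1 - tan(x)tan(y)).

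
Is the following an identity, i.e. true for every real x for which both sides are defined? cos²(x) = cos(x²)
Claim: cos²(x) = cos(x²).
Test a specific point where both sides are defined: x = π/6.
LHS = cos²(x) ≈ 0.7500
RHS = cos(x²) ≈ 0.9627
Since 0.7500 ≠ 0.9627, the equation fails at this point, so it cannot hold for every real x for which both sides are defined.
cos²(x) means (cos x)², squaring the output; cos(x²) squares the input. These are different functions.

Conclusion: No, this is NOT an identity.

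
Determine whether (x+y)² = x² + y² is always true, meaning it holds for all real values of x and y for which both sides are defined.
Claim: (x+y)² = x² + y².
Test a specific point where both sides are defined: x = 3, y = 1.
LHS = (x+y)² ≈ 16.0000
RHS = x² + y² ≈ 10.0000
Since 16.0000 ≠ 10.0000, the equation fails at this point, so it cannot hold for all real values of x and y for which both sides are defined.
The correct expansion is (x+y)² = x² + 2xy + y²; the cross term 2xy is missing.

Conclusion: No, this is NOT an identity.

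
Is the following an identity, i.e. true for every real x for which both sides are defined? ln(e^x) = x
Claim: ln(e^x) = x.
Reasoning: ln is the inverse of the exponential: ln(e^x) asks for the exponent p with e^p = e^x, and since e^p is one-to-one that exponent is p = x.
So the two sides agree for every real x for which both sides are defined.

Conclusion: Yes, this is an identity.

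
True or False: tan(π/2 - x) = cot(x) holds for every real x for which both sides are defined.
Claim: tan(π/2 - x) = cot(x).
Reasoning: tan(π/2 - x) = sin(π/2 - x)/cos(π/2 - x) = cos(x)/sin(x) = cot(x), using the cofunction identities sin(π/2 - x) = cos(x) and cos(π/2 - x) = sin(x).
So the two sides agree for every real x for which both sides are defined.

Conclusion: True.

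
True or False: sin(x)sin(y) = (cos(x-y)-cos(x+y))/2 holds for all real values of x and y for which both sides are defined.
Claim: sin(x)sin(y) = (cos(x-y)-cos(x+y))/2.
Reasoning: cos(x-y) = cos(x)cos(y) + sin(x)sin(y) and cos(x+y) = cos(x)cos(y) - sin(x)sin(y). Subtracting, cos(x-y) - cos(x+y) = 2sin(x)sin(y); divide by 2.
So the two sides agree for all real values of x and y for which both sides are defined.

Conclusion: True.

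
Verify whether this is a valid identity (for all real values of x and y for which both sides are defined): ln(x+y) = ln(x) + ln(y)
Claim: ln(x+y) = ln(x) + ln(y).
Test a specific point where both sides are defined: x = 1, y = 2.
LHS = ln(x+y) ≈ 1.0986
RHS = ln(x) + ln(y) ≈ 0.6931
Since 1.0986 ≠ 0.6931, the equation fails at this point, so it cannot hold for all real values of x and y for which both sides are defined.
ln(x) + ln(y) = ln(xy), not ln(x+y).

Conclusion: No, this is NOT an identity.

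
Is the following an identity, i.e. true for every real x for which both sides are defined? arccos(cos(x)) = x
Claim: arccos(cos(x)) = x.
Test a specific point where both sides are defined: x = -π/6.
LHS = arccos(cos(x)) ≈ 0.5236
RHS = x ≈ -0.5236
Since 0.5236 ≠ -0.5236, the equation fails at this point, so it cannot hold for every real x for which both sides are defined.
arccos only returns values in [0, π], so arccos(cos(x)) = x holds only for x in that interval, not for all real x.

Conclusion: No, this is NOT an identity.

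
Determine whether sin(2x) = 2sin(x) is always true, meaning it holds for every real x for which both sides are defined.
No, this is NOT an identity.

Claim: sin(2x) = 2sin(x).
Test a specific point where both sides are defined: x = π/3.
LHS = sin(2x) ≈ 0.8660
RHS = 2sin(x) ≈ 1.7321
Since 0.8660 ≠ 1.7321, the equation fails at this point, so it cannot hold for every real x for which both sides are defined.
The correct double-angle formula is sin(2x) = 2sin(x)cos(x).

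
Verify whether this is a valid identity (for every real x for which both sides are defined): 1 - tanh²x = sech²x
Claim: 1 - tanh²x = sech²x.
Reasoning: Divide cosh²x - sinh²x = 1 through by cosh²x (never zero): 1 - tanh²x = 1/cosh²x = sech²x.
So the two sides agree for every real x for which both sides are defined.

Conclusion: Yes, this is an identity.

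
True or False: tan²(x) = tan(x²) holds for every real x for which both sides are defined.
Claim: tan²(x) = tan(x²).
Test a specific point where both sides are defined: x = π.
LHS = tan²(x) ≈ 0.0000
RHS = tan(x²) ≈ 0.4767
Since 0.0000 ≠ 0.4767, the equation fails at this point, so it cannot hold for every real x for which both sides are defined.
tan²(x) means (tan x)², squaring the output; tan(x²) squares the input. These are different functions.

Conclusion: False.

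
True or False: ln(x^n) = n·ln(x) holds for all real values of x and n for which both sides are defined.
True.

Claim: ln(x^n) = n·ln(x).
Reasoning: The right side requires x > 0. For x > 0, x^n = (e^(ln x))^n = e^(n·ln x), so taking ln of both sides gives ln(x^n) = n·ln(x).
So the two sides agree for all real values of x and n for which both sides are defined.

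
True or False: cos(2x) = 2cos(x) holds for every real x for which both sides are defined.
False.

Claim: cos(2x) = 2cos(x).
Test a specific point where both sides are defined: x = π/3.
LHS = cos(2x) ≈ -0.5000
RHS = 2cos(x) ≈ 1.0000
Since -0.5000 ≠ 1.0000, the equation fails at this point, so it cannot hold for every real x for which both sides are defined.
The correct double-angle formula is cos(2x) = cos²x - sin²x.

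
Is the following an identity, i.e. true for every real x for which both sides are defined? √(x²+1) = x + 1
No, this is NOT an identity.

Claim: √(x²+1) = x + 1.
Test a specific point where both sides are defined: x = 2.
LHS = √(x²+1) ≈ 2.2361
RHS = x + 1 ≈ 3.0000
Since 2.2361 ≠ 3.0000, the equation fails at this point, so it cannot hold for every real x for which both sides are defined.
(x+1)² = x² + 2x + 1 ≠ x² + 1 unless x = 0.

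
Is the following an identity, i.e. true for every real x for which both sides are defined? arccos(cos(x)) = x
Claim: arccos(cos(x)) = x.
Test a specific point where both sides are defined: x = -π/6.
LHS = arccos(cos(x)) ≈ 0.5236
RHS = x ≈ -0.5236
Since 0.5236 ≠ -0.5236, the equation fails at this point, so it cannot hold for every real x for which both sides are defined.
arccos only returns values in [0, π], so arccos(cos(x)) = x holds only for x in that interval, not for all real x.

Conclusion: No, this is NOT an identity.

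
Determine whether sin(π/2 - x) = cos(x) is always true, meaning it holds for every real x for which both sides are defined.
Yes, this is an identity.

Claim: sin(π/2 - x) = cos(x).
Reasoning: Use sin(u - v) = sin(u)cos(v) - cos(u)sin(v) with u = π/2, v = x: sin(π/2)cos(x) - cos(π/2)sin(x) = 1·cos(x) - 0·sin(x) = cos(x).
So the two sides agree for every real x for which both sides are defined.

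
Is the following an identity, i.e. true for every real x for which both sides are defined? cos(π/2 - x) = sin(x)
Yes, this is an identity.

Claim: cos(π/2 - x) = sin(x).
Reasoning: Use cos(u - v) = cos(u)cos(v) + sin(u)sin(v) with u = π/2, v = x: cos(π/2)cos(x) + sin(π/2)sin(x) = 0·cos(x) + 1·sin(x) = sin(x).
So the two sides agree for every real x for which both sides are defined.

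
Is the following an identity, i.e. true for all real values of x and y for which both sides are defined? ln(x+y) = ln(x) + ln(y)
Claim: ln(x+y) = ln(x) + ln(y).
Test a specific point where both sides are defined: x = 3/2, y = 1/2.
LHS = ln(x+y) ≈ 0.6931
RHS = ln(x) + ln(y) ≈ -0.2877
Since 0.6931 ≠ -0.2877, the equation fails at this point, so it cannot hold for all real values of x and y for which both sides are defined.
ln(x) + ln(y) = ln(xy), not ln(x+y).

Conclusion: No, this is NOT an identity.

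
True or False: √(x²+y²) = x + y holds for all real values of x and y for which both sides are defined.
False.

Claim: √(x²+y²) = x + y.
Test a specific point where both sides are defined: x = 5, y = -1.
LHS = √(x²+y²) ≈ 5.0990
RHS = x + y ≈ 4.0000
Since 5.0990 ≠ 4.0000, the equation fails at this point, so it cannot hold for all real values of x and y for which both sides are defined.
(x+y)² = x² + 2xy + y², not x² + y², so the square root does not split this way.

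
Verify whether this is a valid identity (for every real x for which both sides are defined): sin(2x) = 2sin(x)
No, this is NOT an identity.

Claim: sin(2x) = 2sin(x).
Test a specific point where both sides are defined: x = π/3.
LHS = sin(2x) ≈ 0.8660
RHS = 2sin(x) ≈ 1.7321
Since 0.8660 ≠ 1.7321, the equation fails at this point, so it cannot hold for every real x for which both sides are defined.
The correct double-angle formula is sin(2x) = 2sin(x)cos(x).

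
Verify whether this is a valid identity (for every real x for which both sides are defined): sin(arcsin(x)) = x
Yes, this is an identity.

Claim: sin(arcsin(x)) = x.
Reasoning: For -1 ≤ x ≤ 1 (where arcsin is defined), arcsin(x) is by definition an angle whose sine equals x. Taking the sine of that angle returns x. (Note the other order, arcsin(sin x) = x, is NOT an identity.)
So the two sides agree for every real x for which both sides are defined.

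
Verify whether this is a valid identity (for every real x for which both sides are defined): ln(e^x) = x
Claim: ln(e^x) = x.
Reasoning: ln is the inverse of the exponential: ln(e^x) asks for the exponent p with e^p = e^x, and since e^p is one-to-one that exponent is p = x.
So the two sides agree for every real x for which both sides are defined.

Conclusion: Yes, this is an identity.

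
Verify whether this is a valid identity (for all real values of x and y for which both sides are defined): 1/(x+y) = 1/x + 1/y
Claim: 1/(x+y) = 1/x + 1/y.
Test a specific point where both sides are defined: x = 3, y = 1.
LHS = 1/(x+y) ≈ 0.2500
RHS = 1/x + 1/y ≈ 1.3333
Since 0.2500 ≠ 1.3333, the equation fails at this point, so it cannot hold for all real values of x and y for which both sides are defined.
1/x + 1/y = (x+y)/(xy), which is not 1/(x+y).

Conclusion: No, this is NOT an identity.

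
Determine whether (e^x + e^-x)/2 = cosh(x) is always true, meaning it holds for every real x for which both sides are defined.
Claim: (e^x + e^-x)/2 = cosh(x).
Reasoning: This is exactly the definition of the hyperbolic cosine: cosh(x) := (e^x + e^-x)/2.
So the two sides agree for every real x for which both sides are defined.

Conclusion: Yes, this is an identity.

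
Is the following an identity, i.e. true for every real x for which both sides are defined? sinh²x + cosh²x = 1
Claim: sinh²x + cosh²x = 1.
Test a specific point where both sides are defined: x = 1.
LHS = sinh²x + cosh²x ≈ 3.7622
RHS = 1 ≈ 1.0000
Since 3.7622 ≠ 1.0000, the equation fails at this point, so it cannot hold for every real x for which both sides are defined.
The correct hyperbolic identity is cosh²x - sinh²x = 1 (a difference); the sum sinh²x + cosh²x equals cosh(2x).

Conclusion: No, this is NOT an identity.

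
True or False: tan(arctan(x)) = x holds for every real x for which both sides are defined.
True.

Claim: tan(arctan(x)) = x.
Reasoning: For every real x, arctan(x) is by definition the angle in (-π/2, π/2) whose tangent equals x. Taking the tangent of that angle returns x.
So the two sides agree for every real x for which both sides are defined.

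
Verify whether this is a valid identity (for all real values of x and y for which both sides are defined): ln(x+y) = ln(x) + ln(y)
No, this is NOT an identity.

Claim: ln(x+y) = ln(x) + ln(y).
Test a specific point where both sides are defined: x = 3/2, y = 5.
LHS = ln(x+y) ≈ 1.8718
RHS = ln(x) + ln(y) ≈ 2.0149
Since 1.8718 ≠ 2.0149, the equation fails at this point, so it cannot hold for all real values of x and y for which both sides are defined.
ln(x) + ln(y) = ln(xy), not ln(x+y).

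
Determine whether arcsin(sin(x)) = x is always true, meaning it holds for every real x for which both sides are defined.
No, this is NOT an identity.

Claim: arcsin(sin(x)) = x.
Test a specific point where both sides are defined: x = π.
LHS = arcsin(sin(x)) ≈ 0.0000
RHS = x ≈ 3.1416
Since 0.0000 ≠ 3.1416, the equation fails at this point, so it cannot hold for every real x for which both sides are defined.
arcsin only returns values in [-π/2, π/2], so arcsin(sin(x)) = x holds only for x in that interval, not for all real x.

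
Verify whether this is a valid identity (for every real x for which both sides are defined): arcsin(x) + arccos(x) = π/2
Claim: arcsin(x) + arccos(x) = π/2.
Reasoning: Both sides are defined for -1 ≤ x ≤ 1. Let θ = arcsin(x), so sin θ = x and θ ∈ [-π/2, π/2]. Then cos(π/2 - θ) = sin θ = x and π/2 - θ ∈ [0, π], which is exactly the range of arccos, so arccos(x) = π/2 - θ. Adding: arcsin(x) + arccos(x) = θ + (π/2 - θ) = π/2.
So the two sides agree for every real x for which both sides are defined.

Conclusion: Yes, this is an identity.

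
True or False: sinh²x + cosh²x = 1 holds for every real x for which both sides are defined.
False.

Claim: sinh²x + cosh²x = 1.
Test a specific point where both sides are defined: x = -3.
LHS = sinh²x + cosh²x ≈ 201.7156
RHS = 1 ≈ 1.0000
Since 201.7156 ≠ 1.0000, the equation fails at this point, so it cannot hold for every real x for which both sides are defined.
The correct hyperbolic identity is cosh²x - sinh²x = 1 (a difference); the sum sinh²x + cosh²x equals cosh(2x).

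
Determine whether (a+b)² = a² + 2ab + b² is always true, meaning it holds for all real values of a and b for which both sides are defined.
Yes, this is an identity.

Claim: (a+b)² = a² + 2ab + b².
Reasoning: Expand: (a+b)² = (a+b)(a+b) = a·a + a·b + b·a + b·b = a² + 2ab + b².
So the two sides agree for all real values of a and b for which both sides are defined.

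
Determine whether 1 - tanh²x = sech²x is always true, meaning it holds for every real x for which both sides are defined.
Yes, this is an identity.

Claim: 1 - tanh²x = sech²x.
Reasoning: Divide cosh²x - sinh²x = 1 through by cosh²x (never zero): 1 - tanh²x = 1/cosh²x = sech²x.
So the two sides agree for every real x for which both sides are defined.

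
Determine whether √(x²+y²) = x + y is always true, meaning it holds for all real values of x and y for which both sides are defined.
No, this is NOT an identity.

Claim: √(x²+y²) = x + y.
Test a specific point where both sides are defined: x = -3, y = -1.
LHS = √(x²+y²) ≈ 3.1623
RHS = x + y ≈ -4.0000
Since 3.1623 ≠ -4.0000, the equation fails at this point, so it cannot hold for all real values of x and y for which both sides are defined.
(x+y)² = x² + 2xy + y², not x² + y², so the square root does not split this way.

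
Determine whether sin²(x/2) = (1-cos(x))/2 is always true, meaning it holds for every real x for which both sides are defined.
Claim: sin²(x/2) = (1-cos(x))/2.
Reasoning: Use cos(2θ) = 1 - 2sin²θ with θ = x/2: cos(x) = 1 - 2sin²(x/2). Solving for sin²(x/2) gives (1 - cos(x))/2.
So the two sides agree for every real x for which both sides are defined.

Conclusion: Yes, this is an identity.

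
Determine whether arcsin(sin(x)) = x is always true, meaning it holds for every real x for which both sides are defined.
No, this is NOT an identity.

Claim: arcsin(sin(x)) = x.
Test a specific point where both sides are defined: x = 2π/3.
LHS = arcsin(sin(x)) ≈ 1.0472
RHS = x ≈ 2.0944
Since 1.0472 ≠ 2.0944, the equation fails at this point, so it cannot hold for every real x for which both sides are defined.
arcsin only returns values in [-π/2, π/2], so arcsin(sin(x)) = x holds only for x in that interval, not for all real x.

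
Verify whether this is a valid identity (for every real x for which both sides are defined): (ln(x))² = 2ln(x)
Claim: (ln(x))² = 2ln(x).
Test a specific point where both sides are defined: x = 1/2.
LHS = (ln(x))² ≈ 0.4805
RHS = 2ln(x) ≈ -1.3863
Since 0.4805 ≠ -1.3863, the equation fails at this point, so it cannot hold for every real x for which both sides are defined.
2ln(x) equals ln(x²), which is not the same as (ln x)².

Conclusion: No, this is NOT an identity.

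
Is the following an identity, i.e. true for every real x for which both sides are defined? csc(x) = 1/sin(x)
Yes, this is an identity.

Claim: csc(x) = 1/sin(x).
Reasoning: csc(x) is by definition the reciprocal of sin(x), wherever sin(x) ≠ 0.
So the two sides agree for every real x for which both sides are defined.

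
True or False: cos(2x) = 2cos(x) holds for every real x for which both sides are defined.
Claim: cos(2x) = 2cos(x).
Test a specific point where both sides are defined: x = -π/2.
LHS = cos(2x) ≈ -1.0000
RHS = 2cos(x) ≈ 0.0000
Since -1.0000 ≠ 0.0000, the equation fails at this point, so it cannot hold for every real x for which both sides are defined.
The correct double-angle formula is cos(2x) = cos²x - sin²x.

Conclusion: False.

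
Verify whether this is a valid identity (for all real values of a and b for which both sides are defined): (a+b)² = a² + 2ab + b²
Claim: (a+b)² = a² + 2ab + b².
Reasoning: Expand: (a+b)² = (a+b)(a+b) = a·a + a·b + b·a + b·b = a² + 2ab + b².
So the two sides agree for all real values of a and b for which both sides are defined.

Conclusion: Yes, this is an identity.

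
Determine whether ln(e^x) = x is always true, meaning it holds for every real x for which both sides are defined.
Claim: ln(e^x) = x.
Reasoning: ln is the inverse of the exponential: ln(e^x) asks for the exponent p with e^p = e^x, and since e^p is one-to-one that exponent is p = x.
So the two sides agree for every real x for which both sides are defined.

Conclusion: Yes, this is an identity.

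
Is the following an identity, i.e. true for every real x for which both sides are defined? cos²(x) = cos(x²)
No, this is NOT an identity.

Claim: cos²(x) = cos(x²).
Test a specific point where both sides are defined: x = -π/2.
LHS = cos²(x) ≈ 0.0000
RHS = cos(x²) ≈ -0.7812
Since 0.0000 ≠ -0.7812, the equation fails at this point, so it cannot hold for every real x for which both sides are defined.
cos²(x) means (cos x)², squaring the output; cos(x²) squares the input. These are different functions.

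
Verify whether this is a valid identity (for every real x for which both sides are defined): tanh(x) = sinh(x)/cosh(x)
Yes, this is an identity.

Claim: tanh(x) = sinh(x)/cosh(x).
Reasoning: tanh(x) is defined as sinh(x)/cosh(x) = (e^x - e^-x)/(e^x + e^-x); cosh(x) ≥ 1 is never zero, so this holds for every real x.
So the two sides agree for every real x for which both sides are defined.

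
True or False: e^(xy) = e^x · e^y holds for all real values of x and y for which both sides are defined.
False.

Claim: e^(xy) = e^x · e^y.
Test a specific point where both sides are defined: x = -1, y = 4.
LHS = e^(xy) ≈ 0.0183
RHS = e^x · e^y ≈ 20.0855
Since 0.0183 ≠ 20.0855, the equation fails at this point, so it cannot hold for all real values of x and y for which both sides are defined.
e^x · e^y = e^(x+y), not e^(xy).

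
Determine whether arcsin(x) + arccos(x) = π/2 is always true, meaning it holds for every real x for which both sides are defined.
Claim: arcsin(x) + arccos(x) = π/2.
Reasoning: Both sides are defined for -1 ≤ x ≤ 1. Let θ = arcsin(x), so sin θ = x and θ ∈ [-π/2, π/2]. Then cos(π/2 - θ) = sin θ = x and π/2 - θ ∈ [0, π], which is exactly the range of arccos, so arccos(x) = π/2 - θ. Adding: arcsin(x) + arccos(x) = θ + (π/2 - θ) = π/2.
So the two sides agree for every real x for which both sides are defined.

Conclusion: Yes, this is an identity.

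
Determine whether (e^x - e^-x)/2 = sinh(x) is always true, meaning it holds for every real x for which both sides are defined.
Claim: (e^x - e^-x)/2 = sinh(x).
Reasoning: This is exactly the definition of the hyperbolic sine: sinh(x) := (e^x - e^-x)/2.
So the two sides agree for every real x for which both sides are defined.

Conclusion: Yes, this is an identity.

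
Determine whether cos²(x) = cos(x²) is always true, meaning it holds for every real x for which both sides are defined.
Claim: cos²(x) = cos(x²).
Test a specific point where both sides are defined: x = π/3.
LHS = cos²(x) ≈ 0.2500
RHS = cos(x²) ≈ 0.4566
Since 0.2500 ≠ 0.4566, the equation fails at this point, so it cannot hold for every real x for which both sides are defined.
cos²(x) means (cos x)², squaring the output; cos(x²) squares the input. These are different functions.

Conclusion: No, this is NOT an identity.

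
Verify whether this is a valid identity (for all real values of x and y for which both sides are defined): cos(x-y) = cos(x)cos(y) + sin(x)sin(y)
Yes, this is an identity.

Claim: cos(x-y) = cos(x)cos(y) + sin(x)sin(y).
Reasoning: Replace y by -y in cos(x+y) = cos(x)cos(y) - sin(x)sin(y) and use cos(-y) = cos(y), sin(-y) = -sin(y): cos(x-y) = cos(x)cos(y) + sin(x)sin(y).
So the two sides agree for all real values of x and y for which both sides are defined.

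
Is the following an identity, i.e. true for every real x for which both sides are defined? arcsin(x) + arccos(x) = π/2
Yes, this is an identity.

Claim: arcsin(x) + arccos(x) = π/2.
Reasoning: Both sides are defined for -1 ≤ x ≤ 1. Let θ = arcsin(x), so sin θ = x and θ ∈ [-π/2, π/2]. Then cos(π/2 - θ) = sin θ = x and π/2 - θ ∈ [0, π], which is exactly the range of arccos, so arccos(x) = π/2 - θ. Adding: arcsin(x) + arccos(x) = θ + (π/2 - θ) = π/2.
So the two sides agree for every real x for which both sides are defined.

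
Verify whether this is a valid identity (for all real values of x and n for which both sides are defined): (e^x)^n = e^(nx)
Claim: (e^x)^n = e^(nx).
Reasoning: e^x is a positive real number, and for a positive base B and real exponent n, B^n = e^(n·ln B). With B = e^x, ln B = x, so (e^x)^n = e^(n·x).
So the two sides agree for all real values of x and n for which both sides are defined.

Conclusion: Yes, this is an identity.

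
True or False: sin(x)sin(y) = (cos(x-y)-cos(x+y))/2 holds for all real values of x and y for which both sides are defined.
True.

Claim: sin(x)sin(y) = (cos(x-y)-cos(x+y))/2.
Reasoning: cos(x-y) = cos(x)cos(y) + sin(x)sin(y) and cos(x+y) = cos(x)cos(y) - sin(x)sin(y). Subtracting, cos(x-y) - cos(x+y) = 2sin(x)sin(y); divide by 2.
So the two sides agree for all real values of x and y for which both sides are defined.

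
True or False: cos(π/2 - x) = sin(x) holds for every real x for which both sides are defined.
Claim: cos(π/2 - x) = sin(x).
Reasoning: Use cos(u - v) = cos(u)cos(v) + sin(u)sin(v) with u = π/2, v = x: cos(π/2)cos(x) + sin(π/2)sin(x) = 0·cos(x) + 1·sin(x) = sin(x).
So the two sides agree for every real x for which both sides are defined.

Conclusion: True.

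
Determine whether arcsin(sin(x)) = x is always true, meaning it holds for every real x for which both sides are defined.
Claim: arcsin(sin(x)) = x.
Test a specific point where both sides are defined: x = 3π/4.
LHS = arcsin(sin(x)) ≈ 0.7854
RHS = x ≈ 2.3562
Since 0.7854 ≠ 2.3562, the equation fails at this point, so it cannot hold for every real x for which both sides are defined.
arcsin only returns values in [-π/2, π/2], so arcsin(sin(x)) = x holds only for x in that interval, not for all real x.

Conclusion: No, this is NOT an identity.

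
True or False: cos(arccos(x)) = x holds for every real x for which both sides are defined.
True.

Claim: cos(arccos(x)) = x.
Reasoning: For -1 ≤ x ≤ 1 (where arccos is defined), arccos(x) is by definition an angle whose cosine equals x. Taking the cosine of that angle returns x. (Note the other order, arccos(cos x) = x, is NOT an identity.)
So the two sides agree for every real x for which both sides are defined.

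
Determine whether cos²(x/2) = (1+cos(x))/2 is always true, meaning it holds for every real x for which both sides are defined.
Yes, this is an identity.

Claim: cos²(x/2) = (1+cos(x))/2.
Reasoning: Use cos(2θ) = 2cos²θ - 1 with θ = x/2: cos(x) = 2cos²(x/2) - 1. Solving for cos²(x/2) gives (1 + cos(x))/2.
So the two sides agree for every real x for which both sides are defined.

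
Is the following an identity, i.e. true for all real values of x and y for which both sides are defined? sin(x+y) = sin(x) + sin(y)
No, this is NOT an identity.

Claim: sin(x+y) = sin(x) + sin(y).
Test a specific point where both sides are defined: x = π/4, y = 2π/3.
LHS = sin(x+y) ≈ 0.2588
RHS = sin(x) + sin(y) ≈ 1.5731
Since 0.2588 ≠ 1.5731, the equation fails at this point, so it cannot hold for all real values of x and y for which both sides are defined.
The correct expansion is sin(x+y) = sin(x)cos(y) + cos(x)sin(y); sine is not additive.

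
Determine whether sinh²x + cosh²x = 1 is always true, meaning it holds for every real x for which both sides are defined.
Claim: sinh²x + cosh²x = 1.
Test a specific point where both sides are defined: x = 2.
LHS = sinh²x + cosh²x ≈ 27.3082
RHS = 1 ≈ 1.0000
Since 27.3082 ≠ 1.0000, the equation fails at this point, so it cannot hold for every real x for which both sides are defined.
The correct hyperbolic identity is cosh²x - sinh²x = 1 (a difference); the sum sinh²x + cosh²x equals cosh(2x).

Conclusion: No, this is NOT an identity.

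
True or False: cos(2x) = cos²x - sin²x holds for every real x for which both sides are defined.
Claim: cos(2x) = cos²x - sin²x.
Reasoning: Put y = x in the addition formula cos(x+y) = cos(x)cos(y) - sin(x)sin(y): cos(2x) = cos²x - sin²x.
So the two sides agree for every real x for which both sides are defined.

Conclusion: True.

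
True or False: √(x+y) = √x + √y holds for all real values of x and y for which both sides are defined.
False.

Claim: √(x+y) = √x + √y.
Test a specific point where both sides are defined: x = 5, y = 4.
LHS = √(x+y) ≈ 3.0000
RHS = √x + √y ≈ 4.2361
Since 3.0000 ≠ 4.2361, the equation fails at this point, so it cannot hold for all real values of x and y for which both sides are defined.
Squaring the right side gives x + 2√(xy) + y, not x + y.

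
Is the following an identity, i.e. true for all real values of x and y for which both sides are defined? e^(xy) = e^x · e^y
Claim: e^(xy) = e^x · e^y.
Test a specific point where both sides are defined: x = 4, y = 1.
LHS = e^(xy) ≈ 54.5982
RHS = e^x · e^y ≈ 148.4132
Since 54.5982 ≠ 148.4132, the equation fails at this point, so it cannot hold for all real values of x and y for which both sides are defined.
e^x · e^y = e^(x+y), not e^(xy).

Conclusion: No, this is NOT an identity.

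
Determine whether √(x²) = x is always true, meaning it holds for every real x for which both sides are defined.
No, this is NOT an identity.

Claim: √(x²) = x.
Test a specific point where both sides are defined: x = -1.
LHS = √(x²) ≈ 1.0000
RHS = x ≈ -1.0000
Since 1.0000 ≠ -1.0000, the equation fails at this point, so it cannot hold for every real x for which both sides are defined.
√(x²) = |x|, which differs from x whenever x < 0 (both sides are defined for every real x).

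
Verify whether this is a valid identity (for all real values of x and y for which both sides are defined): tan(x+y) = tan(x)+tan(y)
Claim: tan(x+y) = tan(x)+tan(y).
Test a specific point where both sides are defined: x = 2π/3, y = π/6.
LHS = tan(x+y) ≈ -0.5774
RHS = tan(x)+tan(y) ≈ -1.1547
Since -0.5774 ≠ -1.1547, the equation fails at this point, so it cannot hold for all real values of x and y for which both sides are defined.
The correct formula is tan(x+y) = (tan(x) + tan(y))/(1 - tan(x)tan(y)).

Conclusion: No, this is NOT an identity.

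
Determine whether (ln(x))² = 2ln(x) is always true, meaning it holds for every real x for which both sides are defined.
No, this is NOT an identity.

Claim: (ln(x))² = 2ln(x).
Test a specific point where both sides are defined: x = 5.
LHS = (ln(x))² ≈ 2.5903
RHS = 2ln(x) ≈ 3.2189
Since 2.5903 ≠ 3.2189, the equation fails at this point, so it cannot hold for every real x for which both sides are defined.
2ln(x) equals ln(x²), which is not the same as (ln x)².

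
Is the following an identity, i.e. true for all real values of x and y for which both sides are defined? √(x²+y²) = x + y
Claim: √(x²+y²) = x + y.
Test a specific point where both sides are defined: x = 5, y = 2.
LHS = √(x²+y²) ≈ 5.3852
RHS = x + y ≈ 7.0000
Since 5.3852 ≠ 7.0000, the equation fails at this point, so it cannot hold for all real values of x and y for which both sides are defined.
(x+y)² = x² + 2xy + y², not x² + y², so the square root does not split this way.

Conclusion: No, this is NOT an identity.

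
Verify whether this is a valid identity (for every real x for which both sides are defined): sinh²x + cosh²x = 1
Claim: sinh²x + cosh²x = 1.
Test a specific point where both sides are defined: x = 3/2.
LHS = sinh²x + cosh²x ≈ 10.0677
RHS = 1 ≈ 1.0000
Since 10.0677 ≠ 1.0000, the equation fails at this point, so it cannot hold for every real x for which both sides are defined.
The correct hyperbolic identity is cosh²x - sinh²x = 1 (a difference); the sum sinh²x + cosh²x equals cosh(2x).

Conclusion: No, this is NOT an identity.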